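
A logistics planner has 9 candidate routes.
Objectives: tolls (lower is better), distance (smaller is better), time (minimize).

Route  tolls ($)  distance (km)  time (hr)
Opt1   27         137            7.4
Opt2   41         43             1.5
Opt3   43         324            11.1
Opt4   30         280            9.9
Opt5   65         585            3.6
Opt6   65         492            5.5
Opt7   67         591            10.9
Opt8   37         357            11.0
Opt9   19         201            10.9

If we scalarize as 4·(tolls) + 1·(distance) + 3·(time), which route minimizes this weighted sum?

Opt1: 4·27 + 1·137 + 3·7.4 = 267.2
Opt2: 4·41 + 1·43 + 3·1.5 = 211.5
Opt3: 4·43 + 1·324 + 3·11.1 = 529.3
Opt4: 4·30 + 1·280 + 3·9.9 = 429.7
Opt5: 4·65 + 1·585 + 3·3.6 = 855.8
Opt6: 4·65 + 1·492 + 3·5.5 = 768.5
Opt7: 4·67 + 1·591 + 3·10.9 = 891.7
Opt8: 4·37 + 1·357 + 3·11.0 = 538.0
Opt9: 4·19 + 1·201 + 3·10.9 = 309.7
Lowest: Opt2 at 211.5.

Opt2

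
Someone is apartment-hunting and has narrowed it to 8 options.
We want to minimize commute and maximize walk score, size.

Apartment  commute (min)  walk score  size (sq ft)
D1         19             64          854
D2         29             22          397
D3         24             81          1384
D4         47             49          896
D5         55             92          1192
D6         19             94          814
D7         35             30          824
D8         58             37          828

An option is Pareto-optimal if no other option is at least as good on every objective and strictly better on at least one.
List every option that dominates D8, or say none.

D1, D3, D4, D5

D1: commute 19≤58, walk score 64≥37, size 854≥828 — dominates D8.
D3: commute 24≤58, walk score 81≥37, size 1384≥828 — dominates D8.
D4: commute 47≤58, walk score 49≥37, size 896≥828 — dominates D8.
D5: commute 55≤58, walk score 92≥37, size 1192≥828 — dominates D8.
Others (D2, D6, D7) are each worse than D8 on at least one objective.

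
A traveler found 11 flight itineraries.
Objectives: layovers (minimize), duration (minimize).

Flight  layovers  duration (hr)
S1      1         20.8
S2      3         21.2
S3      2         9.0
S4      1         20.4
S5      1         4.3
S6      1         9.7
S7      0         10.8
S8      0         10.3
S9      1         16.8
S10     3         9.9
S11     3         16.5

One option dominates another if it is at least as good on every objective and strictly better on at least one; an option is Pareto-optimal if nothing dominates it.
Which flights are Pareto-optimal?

S5, S8

S1: dominated by S4 (layovers 1≤1, duration 20.4≤20.8).
S2: dominated by S1 (layovers 1≤3, duration 20.8≤21.2).
S3: dominated by S5 (layovers 1≤2, duration 4.3≤9.0).
S4: dominated by S5 (layovers 1≤1, duration 4.3≤20.4).
S5: not dominated (best duration).
S6: dominated by S5 (layovers 1≤1, duration 4.3≤9.7).
S7: dominated by S8 (layovers 0≤0, duration 10.3≤10.8).
S8: not dominated.
S9: dominated by S5 (layovers 1≤1, duration 4.3≤16.8).
S10: dominated by S3 (layovers 2≤3, duration 9.0≤9.9).
S11: dominated by S3 (layovers 2≤3, duration 9.0≤16.5).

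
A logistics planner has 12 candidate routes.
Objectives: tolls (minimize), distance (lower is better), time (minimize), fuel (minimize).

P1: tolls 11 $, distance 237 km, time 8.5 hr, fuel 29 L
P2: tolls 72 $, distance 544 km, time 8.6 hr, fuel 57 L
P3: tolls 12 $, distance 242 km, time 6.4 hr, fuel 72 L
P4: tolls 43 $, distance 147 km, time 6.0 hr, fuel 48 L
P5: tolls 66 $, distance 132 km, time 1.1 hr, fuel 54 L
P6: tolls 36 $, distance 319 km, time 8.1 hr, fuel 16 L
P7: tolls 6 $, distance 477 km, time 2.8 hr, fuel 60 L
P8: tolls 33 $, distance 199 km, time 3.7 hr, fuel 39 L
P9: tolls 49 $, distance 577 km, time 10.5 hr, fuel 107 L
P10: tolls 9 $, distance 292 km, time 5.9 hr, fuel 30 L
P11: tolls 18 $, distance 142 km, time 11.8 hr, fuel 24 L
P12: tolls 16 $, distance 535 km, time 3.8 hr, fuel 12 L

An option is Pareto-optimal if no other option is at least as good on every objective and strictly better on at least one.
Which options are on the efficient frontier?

P1: not dominated.
P2: dominated by P1 (tolls 11≤72, distance 237≤544, time 8.5≤8.6, fuel 29≤57).
P3: not dominated.
P4: not dominated.
P5: not dominated (best distance).
P6: not dominated.
P7: not dominated (best tolls).
P8: not dominated.
P9: dominated by P1 (tolls 11≤49, distance 237≤577, time 8.5≤10.5, fuel 29≤107).
P10: not dominated.
P11: not dominated.
P12: not dominated (best fuel).

P1, P3, P4, P5, P6, P7, P8, P10, P11, P12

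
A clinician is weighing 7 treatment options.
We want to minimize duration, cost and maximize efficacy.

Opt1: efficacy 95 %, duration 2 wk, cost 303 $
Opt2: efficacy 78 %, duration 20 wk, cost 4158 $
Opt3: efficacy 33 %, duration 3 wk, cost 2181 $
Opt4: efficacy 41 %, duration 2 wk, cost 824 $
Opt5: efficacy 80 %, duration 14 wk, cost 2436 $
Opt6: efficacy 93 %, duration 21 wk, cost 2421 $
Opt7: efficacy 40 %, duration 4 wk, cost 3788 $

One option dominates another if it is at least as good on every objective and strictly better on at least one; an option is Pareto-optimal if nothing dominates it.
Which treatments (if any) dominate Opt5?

Opt1

Opt1: efficacy 95≥80, duration 2≤14, cost 303≤2436 — dominates Opt5.
Others (Opt2, Opt3, Opt4, Opt6, Opt7) are each worse than Opt5 on at least one objective.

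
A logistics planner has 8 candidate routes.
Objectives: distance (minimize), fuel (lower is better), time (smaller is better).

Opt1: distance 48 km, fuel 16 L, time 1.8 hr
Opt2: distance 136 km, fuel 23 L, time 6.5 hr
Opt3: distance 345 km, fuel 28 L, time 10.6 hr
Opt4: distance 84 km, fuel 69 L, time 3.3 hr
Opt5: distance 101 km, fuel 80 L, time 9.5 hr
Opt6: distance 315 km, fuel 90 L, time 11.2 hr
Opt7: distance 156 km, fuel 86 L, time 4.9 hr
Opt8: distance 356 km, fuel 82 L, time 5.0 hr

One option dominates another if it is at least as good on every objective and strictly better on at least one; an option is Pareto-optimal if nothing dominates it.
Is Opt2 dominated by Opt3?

Opt3 vs Opt2: Opt3 is worse on distance (345 vs 136), so it does not dominate Opt2.

No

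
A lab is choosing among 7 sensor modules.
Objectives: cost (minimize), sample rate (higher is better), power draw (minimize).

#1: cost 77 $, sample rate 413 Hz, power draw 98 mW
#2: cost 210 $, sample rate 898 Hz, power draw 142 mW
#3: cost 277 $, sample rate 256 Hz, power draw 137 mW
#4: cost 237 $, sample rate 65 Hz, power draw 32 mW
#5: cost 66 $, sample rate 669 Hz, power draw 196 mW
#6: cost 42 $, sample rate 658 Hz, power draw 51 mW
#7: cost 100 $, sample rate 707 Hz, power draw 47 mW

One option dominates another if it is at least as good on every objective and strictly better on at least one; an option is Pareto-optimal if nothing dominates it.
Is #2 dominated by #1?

No

#1 vs #2: #1 is worse on sample rate (413 vs 898), so it does not dominate #2.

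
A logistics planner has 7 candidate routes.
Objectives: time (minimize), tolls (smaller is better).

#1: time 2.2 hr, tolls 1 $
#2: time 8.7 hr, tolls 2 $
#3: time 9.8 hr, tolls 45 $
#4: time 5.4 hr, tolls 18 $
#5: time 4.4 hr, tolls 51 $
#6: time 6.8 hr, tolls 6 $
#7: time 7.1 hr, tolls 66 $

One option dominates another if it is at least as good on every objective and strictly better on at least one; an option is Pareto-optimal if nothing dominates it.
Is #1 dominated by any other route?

No

#2: worse on time (8.7 vs 2.2).
#3: worse on time (9.8 vs 2.2).
#4: worse on time (5.4 vs 2.2).
#5: worse on time (4.4 vs 2.2).
#6: worse on time (6.8 vs 2.2).
#7: worse on time (7.1 vs 2.2).
No option is at least as good as #1 on every objective and strictly better on one.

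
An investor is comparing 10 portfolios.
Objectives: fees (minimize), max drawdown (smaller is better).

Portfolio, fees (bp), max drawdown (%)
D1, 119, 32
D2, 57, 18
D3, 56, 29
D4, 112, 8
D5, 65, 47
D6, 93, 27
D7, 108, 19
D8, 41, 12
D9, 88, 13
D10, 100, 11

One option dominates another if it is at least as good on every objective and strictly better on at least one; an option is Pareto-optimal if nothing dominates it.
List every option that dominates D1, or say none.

D2, D3, D4, D6, D7, D8, D9, D10

D2: fees 57≤119, max drawdown 18≤32 — dominates D1.
D3: fees 56≤119, max drawdown 29≤32 — dominates D1.
D4: fees 112≤119, max drawdown 8≤32 — dominates D1.
D6: fees 93≤119, max drawdown 27≤32 — dominates D1.
D7: fees 108≤119, max drawdown 19≤32 — dominates D1.
D8: fees 41≤119, max drawdown 12≤32 — dominates D1.
D9: fees 88≤119, max drawdown 13≤32 — dominates D1.
D10: fees 100≤119, max drawdown 11≤32 — dominates D1.
Others (D5) are each worse than D1 on at least one objective.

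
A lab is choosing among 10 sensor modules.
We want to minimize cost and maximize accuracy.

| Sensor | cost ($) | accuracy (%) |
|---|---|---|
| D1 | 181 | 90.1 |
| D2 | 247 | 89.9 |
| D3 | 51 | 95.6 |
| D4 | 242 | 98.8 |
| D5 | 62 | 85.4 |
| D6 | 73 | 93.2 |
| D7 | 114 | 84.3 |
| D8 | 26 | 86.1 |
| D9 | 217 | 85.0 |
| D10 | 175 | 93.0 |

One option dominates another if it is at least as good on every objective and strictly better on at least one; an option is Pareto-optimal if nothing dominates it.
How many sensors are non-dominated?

3

D1: dominated by D3 (cost 51≤181, accuracy 95.6≥90.1).
D2: dominated by D1 (cost 181≤247, accuracy 90.1≥89.9).
D3: not dominated.
D4: not dominated (best accuracy).
D5: dominated by D3 (cost 51≤62, accuracy 95.6≥85.4).
D6: dominated by D3 (cost 51≤73, accuracy 95.6≥93.2).
D7: dominated by D3 (cost 51≤114, accuracy 95.6≥84.3).
D8: not dominated (best cost).
D9: dominated by D1 (cost 181≤217, accuracy 90.1≥85.0).
D10: dominated by D3 (cost 51≤175, accuracy 95.6≥93.0).
Pareto-optimal: D3, D4, D8 → 3.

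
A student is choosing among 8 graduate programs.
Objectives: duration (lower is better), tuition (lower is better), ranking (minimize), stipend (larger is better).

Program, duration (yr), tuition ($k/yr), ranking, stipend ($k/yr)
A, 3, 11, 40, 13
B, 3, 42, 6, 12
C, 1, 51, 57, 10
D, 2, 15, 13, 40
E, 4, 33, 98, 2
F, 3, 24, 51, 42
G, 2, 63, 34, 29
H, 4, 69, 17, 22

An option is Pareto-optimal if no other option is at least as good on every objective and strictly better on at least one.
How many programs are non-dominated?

5

A: not dominated (best tuition).
B: not dominated (best ranking).
C: not dominated (best duration).
D: not dominated.
E: dominated by A (duration 3≤4, tuition 11≤33, ranking 40≤98, stipend 13≥2).
F: not dominated (best stipend).
G: dominated by D (duration 2≤2, tuition 15≤63, ranking 13≤34, stipend 40≥29).
H: dominated by D (duration 2≤4, tuition 15≤69, ranking 13≤17, stipend 40≥22).
Pareto-optimal: A, B, C, D, F → 5.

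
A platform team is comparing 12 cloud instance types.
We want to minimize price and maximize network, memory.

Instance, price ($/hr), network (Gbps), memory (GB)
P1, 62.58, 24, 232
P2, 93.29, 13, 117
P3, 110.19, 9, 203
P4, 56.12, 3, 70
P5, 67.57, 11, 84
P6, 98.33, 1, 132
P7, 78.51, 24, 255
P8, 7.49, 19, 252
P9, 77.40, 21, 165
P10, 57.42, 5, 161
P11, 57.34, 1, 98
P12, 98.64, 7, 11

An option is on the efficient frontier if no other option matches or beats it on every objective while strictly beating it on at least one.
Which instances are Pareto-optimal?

P1, P7, P8

P1: not dominated.
P2: dominated by P1 (price 62.58≤93.29, network 24≥13, memory 232≥117).
P3: dominated by P1 (price 62.58≤110.19, network 24≥9, memory 232≥203).
P4: dominated by P8 (price 7.49≤56.12, network 19≥3, memory 252≥70).
P5: dominated by P1 (price 62.58≤67.57, network 24≥11, memory 232≥84).
P6: dominated by P1 (price 62.58≤98.33, network 24≥1, memory 232≥132).
P7: not dominated (best memory).
P8: not dominated (best price).
P9: dominated by P1 (price 62.58≤77.40, network 24≥21, memory 232≥165).
P10: dominated by P8 (price 7.49≤57.42, network 19≥5, memory 252≥161).
P11: dominated by P8 (price 7.49≤57.34, network 19≥1, memory 252≥98).
P12: dominated by P1 (price 62.58≤98.64, network 24≥7, memory 232≥11).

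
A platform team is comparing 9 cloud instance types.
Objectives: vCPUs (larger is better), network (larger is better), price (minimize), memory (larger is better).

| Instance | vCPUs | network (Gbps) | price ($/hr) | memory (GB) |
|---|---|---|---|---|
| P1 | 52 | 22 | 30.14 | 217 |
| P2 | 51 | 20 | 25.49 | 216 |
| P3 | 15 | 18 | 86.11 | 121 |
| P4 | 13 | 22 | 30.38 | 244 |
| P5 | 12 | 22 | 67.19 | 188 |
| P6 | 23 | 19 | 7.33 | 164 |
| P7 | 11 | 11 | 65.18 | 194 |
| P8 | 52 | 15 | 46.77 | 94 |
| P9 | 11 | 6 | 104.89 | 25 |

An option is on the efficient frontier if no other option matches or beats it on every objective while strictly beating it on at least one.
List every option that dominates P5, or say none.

P1, P4

P1: vCPUs 52≥12, network 22≥22, price 30.14≤67.19, memory 217≥188 — dominates P5.
P4: vCPUs 13≥12, network 22≥22, price 30.38≤67.19, memory 244≥188 — dominates P5.
Others (P2, P3, P6, P7, P8, P9) are each worse than P5 on at least one objective.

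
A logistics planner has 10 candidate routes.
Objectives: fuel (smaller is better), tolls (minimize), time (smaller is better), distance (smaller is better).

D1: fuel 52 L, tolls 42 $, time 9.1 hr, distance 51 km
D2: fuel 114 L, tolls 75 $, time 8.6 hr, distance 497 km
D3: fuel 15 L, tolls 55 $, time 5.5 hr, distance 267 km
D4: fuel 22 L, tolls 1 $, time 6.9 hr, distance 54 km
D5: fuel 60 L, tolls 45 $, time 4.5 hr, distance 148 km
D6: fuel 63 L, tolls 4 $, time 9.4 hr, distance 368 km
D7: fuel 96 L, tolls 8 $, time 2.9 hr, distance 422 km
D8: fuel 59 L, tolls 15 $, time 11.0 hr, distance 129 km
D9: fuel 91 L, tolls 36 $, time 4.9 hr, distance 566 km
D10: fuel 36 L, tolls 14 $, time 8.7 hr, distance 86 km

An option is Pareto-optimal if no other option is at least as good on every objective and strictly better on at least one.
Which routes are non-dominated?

D1, D3, D4, D5, D7, D9

D1: not dominated (best distance).
D2: dominated by D3 (fuel 15≤114, tolls 55≤75, time 5.5≤8.6, distance 267≤497).
D3: not dominated (best fuel).
D4: not dominated (best tolls).
D5: not dominated.
D6: dominated by D4 (fuel 22≤63, tolls 1≤4, time 6.9≤9.4, distance 54≤368).
D7: not dominated (best time).
D8: dominated by D4 (fuel 22≤59, tolls 1≤15, time 6.9≤11.0, distance 54≤129).
D9: not dominated.
D10: dominated by D4 (fuel 22≤36, tolls 1≤14, time 6.9≤8.7, distance 54≤86).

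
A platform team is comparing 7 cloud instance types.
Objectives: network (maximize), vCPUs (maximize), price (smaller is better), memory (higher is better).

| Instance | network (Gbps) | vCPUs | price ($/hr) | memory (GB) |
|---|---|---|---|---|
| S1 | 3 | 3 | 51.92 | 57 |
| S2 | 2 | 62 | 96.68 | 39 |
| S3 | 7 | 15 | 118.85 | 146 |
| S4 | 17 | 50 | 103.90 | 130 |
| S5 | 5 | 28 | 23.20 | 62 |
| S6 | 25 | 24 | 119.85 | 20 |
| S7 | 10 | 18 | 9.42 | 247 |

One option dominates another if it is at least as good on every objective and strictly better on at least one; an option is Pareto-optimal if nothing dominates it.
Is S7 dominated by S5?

No

S5 vs S7: S5 is worse on network (5 vs 10), so it does not dominate S7.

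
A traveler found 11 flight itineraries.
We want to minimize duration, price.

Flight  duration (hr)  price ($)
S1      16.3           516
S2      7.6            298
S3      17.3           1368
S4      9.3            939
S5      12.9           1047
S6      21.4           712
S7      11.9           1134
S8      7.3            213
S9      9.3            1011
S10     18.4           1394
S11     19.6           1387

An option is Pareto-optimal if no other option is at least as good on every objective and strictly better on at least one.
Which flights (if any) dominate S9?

S2, S4, S8

S2: duration 7.6≤9.3, price 298≤1011 — dominates S9.
S4: duration 9.3≤9.3, price 939≤1011 — dominates S9.
S8: duration 7.3≤9.3, price 213≤1011 — dominates S9.
Others (S1, S3, S5, S6, S7, S10, S11) are each worse than S9 on at least one objective.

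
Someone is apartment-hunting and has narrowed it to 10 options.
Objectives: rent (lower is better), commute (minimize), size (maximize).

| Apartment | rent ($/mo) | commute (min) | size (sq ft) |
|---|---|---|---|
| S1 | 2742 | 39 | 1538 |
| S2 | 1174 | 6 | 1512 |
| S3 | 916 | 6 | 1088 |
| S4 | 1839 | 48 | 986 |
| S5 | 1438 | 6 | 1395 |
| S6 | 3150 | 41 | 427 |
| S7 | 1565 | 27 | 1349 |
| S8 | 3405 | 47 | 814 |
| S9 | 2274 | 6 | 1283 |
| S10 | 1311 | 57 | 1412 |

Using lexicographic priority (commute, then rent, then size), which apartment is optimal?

First minimize commute: best is 6, kept {S2, S3, S5, S9}.
Then minimize rent: best is 916, kept {S3}.

S3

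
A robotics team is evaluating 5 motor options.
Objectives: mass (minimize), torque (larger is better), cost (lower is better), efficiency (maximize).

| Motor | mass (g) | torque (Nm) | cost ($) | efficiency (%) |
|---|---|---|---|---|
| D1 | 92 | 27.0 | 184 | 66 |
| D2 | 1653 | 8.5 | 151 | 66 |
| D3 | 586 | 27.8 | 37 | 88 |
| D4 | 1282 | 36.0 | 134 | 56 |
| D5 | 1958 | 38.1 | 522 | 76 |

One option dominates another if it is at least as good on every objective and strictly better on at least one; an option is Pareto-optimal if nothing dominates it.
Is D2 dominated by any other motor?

D3 vs D2: mass 586≤1653, torque 27.8≥8.5, cost 37≤151, efficiency 88≥66 — D3 is at least as good on every objective and strictly better on at least one, so D3 dominates D2.

Yes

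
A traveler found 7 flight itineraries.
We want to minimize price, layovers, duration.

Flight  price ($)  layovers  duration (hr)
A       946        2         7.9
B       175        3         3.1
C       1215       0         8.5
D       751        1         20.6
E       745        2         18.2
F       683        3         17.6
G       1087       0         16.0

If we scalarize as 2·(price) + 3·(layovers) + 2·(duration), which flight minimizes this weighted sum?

B

A: 2·946 + 3·2 + 2·7.9 = 1913.8
B: 2·175 + 3·3 + 2·3.1 = 365.2
C: 2·1215 + 3·0 + 2·8.5 = 2447.0
D: 2·751 + 3·1 + 2·20.6 = 1546.2
E: 2·745 + 3·2 + 2·18.2 = 1532.4
F: 2·683 + 3·3 + 2·17.6 = 1410.2
G: 2·1087 + 3·0 + 2·16.0 = 2206.0
Lowest: B at 365.2.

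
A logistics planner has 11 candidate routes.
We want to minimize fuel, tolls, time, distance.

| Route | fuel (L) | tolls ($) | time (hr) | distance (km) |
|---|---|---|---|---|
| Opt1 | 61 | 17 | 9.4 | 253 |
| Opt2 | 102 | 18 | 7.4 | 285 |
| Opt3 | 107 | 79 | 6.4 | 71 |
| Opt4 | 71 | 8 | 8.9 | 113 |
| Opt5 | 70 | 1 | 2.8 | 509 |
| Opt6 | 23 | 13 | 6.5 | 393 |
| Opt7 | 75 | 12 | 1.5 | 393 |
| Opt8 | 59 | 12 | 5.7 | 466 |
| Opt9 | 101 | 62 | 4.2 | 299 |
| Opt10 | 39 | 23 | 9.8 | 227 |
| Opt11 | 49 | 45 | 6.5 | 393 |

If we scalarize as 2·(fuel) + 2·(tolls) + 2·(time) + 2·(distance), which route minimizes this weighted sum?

Opt4

Opt1: 2·61 + 2·17 + 2·9.4 + 2·253 = 680.8
Opt2: 2·102 + 2·18 + 2·7.4 + 2·285 = 824.8
Opt3: 2·107 + 2·79 + 2·6.4 + 2·71 = 526.8
Opt4: 2·71 + 2·8 + 2·8.9 + 2·113 = 401.8
Opt5: 2·70 + 2·1 + 2·2.8 + 2·509 = 1165.6
Opt6: 2·23 + 2·13 + 2·6.5 + 2·393 = 871.0
Opt7: 2·75 + 2·12 + 2·1.5 + 2·393 = 963.0
Opt8: 2·59 + 2·12 + 2·5.7 + 2·466 = 1085.4
Opt9: 2·101 + 2·62 + 2·4.2 + 2·299 = 932.4
Opt10: 2·39 + 2·23 + 2·9.8 + 2·227 = 597.6
Opt11: 2·49 + 2·45 + 2·6.5 + 2·393 = 987.0
Lowest: Opt4 at 401.8.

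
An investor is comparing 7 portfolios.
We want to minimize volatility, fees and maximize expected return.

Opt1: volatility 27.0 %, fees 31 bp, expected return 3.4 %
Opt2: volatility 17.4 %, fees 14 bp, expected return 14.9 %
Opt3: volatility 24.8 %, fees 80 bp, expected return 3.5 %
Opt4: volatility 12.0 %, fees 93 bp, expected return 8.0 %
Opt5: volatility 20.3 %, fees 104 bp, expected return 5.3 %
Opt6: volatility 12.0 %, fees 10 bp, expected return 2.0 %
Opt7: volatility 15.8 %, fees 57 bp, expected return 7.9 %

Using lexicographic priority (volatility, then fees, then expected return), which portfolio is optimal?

First minimize volatility: best is 12.0, kept {Opt4, Opt6}.
Then minimize fees: best is 10, kept {Opt6}.

Opt6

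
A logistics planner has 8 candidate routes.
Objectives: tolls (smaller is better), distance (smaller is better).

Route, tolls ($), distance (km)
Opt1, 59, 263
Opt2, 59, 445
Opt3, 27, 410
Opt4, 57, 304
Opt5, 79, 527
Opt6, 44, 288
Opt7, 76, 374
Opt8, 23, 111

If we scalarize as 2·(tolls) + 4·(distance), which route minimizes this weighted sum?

Opt8

Opt1: 2·59 + 4·263 = 1170
Opt2: 2·59 + 4·445 = 1898
Opt3: 2·27 + 4·410 = 1694
Opt4: 2·57 + 4·304 = 1330
Opt5: 2·79 + 4·527 = 2266
Opt6: 2·44 + 4·288 = 1240
Opt7: 2·76 + 4·374 = 1648
Opt8: 2·23 + 4·111 = 490
Lowest: Opt8 at 490.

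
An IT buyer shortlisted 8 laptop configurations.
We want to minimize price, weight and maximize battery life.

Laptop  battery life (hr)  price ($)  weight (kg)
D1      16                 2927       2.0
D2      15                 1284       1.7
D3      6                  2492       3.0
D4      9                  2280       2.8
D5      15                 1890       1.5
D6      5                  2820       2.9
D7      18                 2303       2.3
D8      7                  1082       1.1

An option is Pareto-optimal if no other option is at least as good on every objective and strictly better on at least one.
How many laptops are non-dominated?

D1: not dominated.
D2: not dominated.
D3: dominated by D2 (battery life 15≥6, price 1284≤2492, weight 1.7≤3.0).
D4: dominated by D2 (battery life 15≥9, price 1284≤2280, weight 1.7≤2.8).
D5: not dominated.
D6: dominated by D2 (battery life 15≥5, price 1284≤2820, weight 1.7≤2.9).
D7: not dominated (best battery life).
D8: not dominated (best price).
Pareto-optimal: D1, D2, D5, D7, D8 → 5.

5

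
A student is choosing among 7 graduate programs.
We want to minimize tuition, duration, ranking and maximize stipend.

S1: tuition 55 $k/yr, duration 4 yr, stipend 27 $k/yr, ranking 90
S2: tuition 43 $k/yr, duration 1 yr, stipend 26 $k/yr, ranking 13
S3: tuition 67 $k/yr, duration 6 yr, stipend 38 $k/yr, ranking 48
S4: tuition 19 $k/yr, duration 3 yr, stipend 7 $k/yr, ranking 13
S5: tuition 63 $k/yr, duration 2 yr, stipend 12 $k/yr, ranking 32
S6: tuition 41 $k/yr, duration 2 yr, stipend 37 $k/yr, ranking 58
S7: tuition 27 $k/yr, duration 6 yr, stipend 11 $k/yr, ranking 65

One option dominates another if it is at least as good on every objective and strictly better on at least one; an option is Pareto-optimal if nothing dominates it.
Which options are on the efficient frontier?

S2, S3, S4, S6, S7

S1: dominated by S6 (tuition 41≤55, duration 2≤4, stipend 37≥27, ranking 58≤90).
S2: not dominated (best duration).
S3: not dominated (best stipend).
S4: not dominated (best tuition).
S5: dominated by S2 (tuition 43≤63, duration 1≤2, stipend 26≥12, ranking 13≤32).
S6: not dominated.
S7: not dominated.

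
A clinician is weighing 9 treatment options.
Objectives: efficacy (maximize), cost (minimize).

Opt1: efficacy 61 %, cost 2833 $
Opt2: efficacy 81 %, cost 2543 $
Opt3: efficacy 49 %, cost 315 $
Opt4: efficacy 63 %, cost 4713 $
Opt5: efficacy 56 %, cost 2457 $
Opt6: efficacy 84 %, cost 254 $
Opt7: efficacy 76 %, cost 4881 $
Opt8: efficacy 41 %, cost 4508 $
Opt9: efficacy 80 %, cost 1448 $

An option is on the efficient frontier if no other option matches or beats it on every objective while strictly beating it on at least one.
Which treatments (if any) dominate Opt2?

Opt6: efficacy 84≥81, cost 254≤2543 — dominates Opt2.
Others (Opt1, Opt3, Opt4, Opt5, Opt7, Opt8, Opt9) are each worse than Opt2 on at least one objective.

Opt6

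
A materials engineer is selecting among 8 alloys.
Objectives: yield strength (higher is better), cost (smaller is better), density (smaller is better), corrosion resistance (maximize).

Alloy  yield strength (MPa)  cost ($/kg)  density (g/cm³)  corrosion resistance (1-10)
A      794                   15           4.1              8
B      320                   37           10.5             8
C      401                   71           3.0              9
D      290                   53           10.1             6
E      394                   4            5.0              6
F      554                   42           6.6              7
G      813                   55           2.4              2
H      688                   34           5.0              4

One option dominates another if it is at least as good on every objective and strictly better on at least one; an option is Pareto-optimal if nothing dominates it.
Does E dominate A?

E vs A: E is worse on yield strength (394 vs 794), so it does not dominate A.

No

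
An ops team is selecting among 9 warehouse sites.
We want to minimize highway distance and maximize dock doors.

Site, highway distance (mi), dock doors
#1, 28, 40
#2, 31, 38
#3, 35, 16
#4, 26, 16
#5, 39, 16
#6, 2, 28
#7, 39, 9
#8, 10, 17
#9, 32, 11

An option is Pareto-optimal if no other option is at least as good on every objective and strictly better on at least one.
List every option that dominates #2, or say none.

#1

#1: highway distance 28≤31, dock doors 40≥38 — dominates #2.
Others (#3, #4, #5, #6, #7, #8, #9) are each worse than #2 on at least one objective.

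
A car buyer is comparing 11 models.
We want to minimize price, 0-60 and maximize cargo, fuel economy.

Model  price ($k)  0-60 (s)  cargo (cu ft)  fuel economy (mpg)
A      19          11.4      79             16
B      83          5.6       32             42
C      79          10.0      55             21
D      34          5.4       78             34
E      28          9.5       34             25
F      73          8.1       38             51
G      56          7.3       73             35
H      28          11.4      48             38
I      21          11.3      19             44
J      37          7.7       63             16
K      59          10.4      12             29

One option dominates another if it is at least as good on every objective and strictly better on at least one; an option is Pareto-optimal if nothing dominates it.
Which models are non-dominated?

A, B, D, E, F, G, H, I

A: not dominated (best price).
B: not dominated.
C: dominated by D (price 34≤79, 0-60 5.4≤10.0, cargo 78≥55, fuel economy 34≥21).
D: not dominated (best 0-60).
E: not dominated.
F: not dominated (best fuel economy).
G: not dominated.
H: not dominated.
I: not dominated.
J: dominated by D (price 34≤37, 0-60 5.4≤7.7, cargo 78≥63, fuel economy 34≥16).
K: dominated by D (price 34≤59, 0-60 5.4≤10.4, cargo 78≥12, fuel economy 34≥29).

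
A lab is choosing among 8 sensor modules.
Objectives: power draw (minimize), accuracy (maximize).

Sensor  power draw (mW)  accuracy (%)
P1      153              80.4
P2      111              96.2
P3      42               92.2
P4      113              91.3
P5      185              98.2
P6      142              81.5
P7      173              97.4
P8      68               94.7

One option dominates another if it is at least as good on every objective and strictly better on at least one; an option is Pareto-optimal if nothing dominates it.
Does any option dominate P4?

Yes

P2 vs P4: power draw 111≤113, accuracy 96.2≥91.3 — P2 is at least as good on every objective and strictly better on at least one, so P2 dominates P4.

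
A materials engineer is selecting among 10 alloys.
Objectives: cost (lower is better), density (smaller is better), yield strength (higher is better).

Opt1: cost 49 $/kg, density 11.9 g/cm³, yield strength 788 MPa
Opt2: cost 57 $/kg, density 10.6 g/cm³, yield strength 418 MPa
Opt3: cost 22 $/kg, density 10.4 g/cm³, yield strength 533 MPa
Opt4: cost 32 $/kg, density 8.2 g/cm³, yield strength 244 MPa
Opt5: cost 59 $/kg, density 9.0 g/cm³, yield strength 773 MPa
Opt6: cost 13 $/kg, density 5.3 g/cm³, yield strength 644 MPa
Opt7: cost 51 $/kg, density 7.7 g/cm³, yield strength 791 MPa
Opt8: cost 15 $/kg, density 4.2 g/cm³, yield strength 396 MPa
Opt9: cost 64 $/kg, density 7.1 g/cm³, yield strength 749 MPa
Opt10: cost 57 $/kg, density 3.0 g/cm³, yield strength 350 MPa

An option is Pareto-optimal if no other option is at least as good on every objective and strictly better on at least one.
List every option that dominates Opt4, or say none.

Opt6, Opt8

Opt6: cost 13≤32, density 5.3≤8.2, yield strength 644≥244 — dominates Opt4.
Opt8: cost 15≤32, density 4.2≤8.2, yield strength 396≥244 — dominates Opt4.
Others (Opt1, Opt2, Opt3, Opt5, Opt7, Opt9, Opt10) are each worse than Opt4 on at least one objective.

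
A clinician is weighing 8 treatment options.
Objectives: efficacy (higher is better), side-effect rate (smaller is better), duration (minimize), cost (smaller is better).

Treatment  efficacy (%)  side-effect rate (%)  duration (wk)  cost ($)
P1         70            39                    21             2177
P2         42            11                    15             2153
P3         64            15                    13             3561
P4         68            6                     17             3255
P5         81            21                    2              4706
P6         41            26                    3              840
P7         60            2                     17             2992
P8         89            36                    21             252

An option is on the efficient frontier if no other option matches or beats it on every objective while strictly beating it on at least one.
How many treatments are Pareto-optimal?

P1: dominated by P8 (efficacy 89≥70, side-effect rate 36≤39, duration 21≤21, cost 252≤2177).
P2: not dominated.
P3: not dominated.
P4: not dominated.
P5: not dominated (best duration).
P6: not dominated.
P7: not dominated (best side-effect rate).
P8: not dominated (best efficacy).
Pareto-optimal: P2, P3, P4, P5, P6, P7, P8 → 7.

7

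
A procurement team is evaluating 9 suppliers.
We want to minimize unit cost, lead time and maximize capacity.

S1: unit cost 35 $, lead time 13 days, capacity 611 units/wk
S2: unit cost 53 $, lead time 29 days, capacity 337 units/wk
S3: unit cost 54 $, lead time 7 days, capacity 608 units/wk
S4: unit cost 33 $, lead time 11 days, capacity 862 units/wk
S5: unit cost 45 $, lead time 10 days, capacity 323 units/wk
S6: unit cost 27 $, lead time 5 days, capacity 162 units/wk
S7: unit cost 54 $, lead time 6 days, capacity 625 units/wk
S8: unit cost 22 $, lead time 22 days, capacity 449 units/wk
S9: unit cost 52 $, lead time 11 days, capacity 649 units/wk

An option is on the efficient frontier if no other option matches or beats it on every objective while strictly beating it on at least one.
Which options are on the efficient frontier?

S1: dominated by S4 (unit cost 33≤35, lead time 11≤13, capacity 862≥611).
S2: dominated by S1 (unit cost 35≤53, lead time 13≤29, capacity 611≥337).
S3: dominated by S7 (unit cost 54≤54, lead time 6≤7, capacity 625≥608).
S4: not dominated (best capacity).
S5: not dominated.
S6: not dominated (best lead time).
S7: not dominated.
S8: not dominated (best unit cost).
S9: dominated by S4 (unit cost 33≤52, lead time 11≤11, capacity 862≥649).

S4, S5, S6, S7, S8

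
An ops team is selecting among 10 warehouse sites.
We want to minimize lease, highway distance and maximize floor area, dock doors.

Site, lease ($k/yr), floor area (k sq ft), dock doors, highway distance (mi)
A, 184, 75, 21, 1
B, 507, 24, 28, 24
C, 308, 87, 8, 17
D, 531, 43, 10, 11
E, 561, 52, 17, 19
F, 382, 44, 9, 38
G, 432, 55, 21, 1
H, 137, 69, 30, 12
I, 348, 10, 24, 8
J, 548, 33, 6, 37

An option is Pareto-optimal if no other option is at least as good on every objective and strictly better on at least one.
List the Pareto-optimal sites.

A: not dominated.
B: dominated by H (lease 137≤507, floor area 69≥24, dock doors 30≥28, highway distance 12≤24).
C: not dominated (best floor area).
D: dominated by A (lease 184≤531, floor area 75≥43, dock doors 21≥10, highway distance 1≤11).
E: dominated by A (lease 184≤561, floor area 75≥52, dock doors 21≥17, highway distance 1≤19).
F: dominated by A (lease 184≤382, floor area 75≥44, dock doors 21≥9, highway distance 1≤38).
G: dominated by A (lease 184≤432, floor area 75≥55, dock doors 21≥21, highway distance 1≤1).
H: not dominated (best lease).
I: not dominated.
J: dominated by A (lease 184≤548, floor area 75≥33, dock doors 21≥6, highway distance 1≤37).

A, C, H, I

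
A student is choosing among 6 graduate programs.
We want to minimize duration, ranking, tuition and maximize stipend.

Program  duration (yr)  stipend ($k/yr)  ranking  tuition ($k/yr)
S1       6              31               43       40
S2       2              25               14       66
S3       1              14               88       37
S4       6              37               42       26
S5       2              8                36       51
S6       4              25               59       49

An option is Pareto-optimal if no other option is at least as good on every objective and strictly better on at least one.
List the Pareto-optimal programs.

S2, S3, S4, S5, S6

S1: dominated by S4 (duration 6≤6, stipend 37≥31, ranking 42≤43, tuition 26≤40).
S2: not dominated (best ranking).
S3: not dominated (best duration).
S4: not dominated (best stipend).
S5: not dominated.
S6: not dominated.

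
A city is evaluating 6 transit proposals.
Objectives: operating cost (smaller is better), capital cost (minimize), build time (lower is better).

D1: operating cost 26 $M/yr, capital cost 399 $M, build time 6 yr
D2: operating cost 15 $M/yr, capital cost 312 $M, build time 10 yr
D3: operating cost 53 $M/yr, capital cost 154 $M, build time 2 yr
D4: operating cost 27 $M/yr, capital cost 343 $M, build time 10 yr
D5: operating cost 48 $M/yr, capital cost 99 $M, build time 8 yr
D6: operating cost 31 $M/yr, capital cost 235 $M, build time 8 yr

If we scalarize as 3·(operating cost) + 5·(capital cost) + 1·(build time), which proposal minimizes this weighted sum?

D1: 3·26 + 5·399 + 1·6 = 2079
D2: 3·15 + 5·312 + 1·10 = 1615
D3: 3·53 + 5·154 + 1·2 = 931
D4: 3·27 + 5·343 + 1·10 = 1806
D5: 3·48 + 5·99 + 1·8 = 647
D6: 3·31 + 5·235 + 1·8 = 1276
Lowest: D5 at 647.

D5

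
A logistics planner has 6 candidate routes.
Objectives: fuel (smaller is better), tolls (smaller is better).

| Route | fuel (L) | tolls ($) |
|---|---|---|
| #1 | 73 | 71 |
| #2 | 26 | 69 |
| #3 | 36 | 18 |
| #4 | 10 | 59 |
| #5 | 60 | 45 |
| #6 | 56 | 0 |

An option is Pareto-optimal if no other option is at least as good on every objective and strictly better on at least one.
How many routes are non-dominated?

#1: dominated by #2 (fuel 26≤73, tolls 69≤71).
#2: dominated by #4 (fuel 10≤26, tolls 59≤69).
#3: not dominated.
#4: not dominated (best fuel).
#5: dominated by #3 (fuel 36≤60, tolls 18≤45).
#6: not dominated (best tolls).
Pareto-optimal: #3, #4, #6 → 3.

3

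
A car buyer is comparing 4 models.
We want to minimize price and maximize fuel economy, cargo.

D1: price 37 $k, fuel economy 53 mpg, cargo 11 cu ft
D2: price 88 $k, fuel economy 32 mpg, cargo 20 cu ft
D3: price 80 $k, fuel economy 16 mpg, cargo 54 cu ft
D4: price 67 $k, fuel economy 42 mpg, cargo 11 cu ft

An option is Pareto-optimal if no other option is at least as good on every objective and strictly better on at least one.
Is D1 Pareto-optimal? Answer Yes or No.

Yes

D2: worse on price (88 vs 37).
D3: worse on price (80 vs 37).
D4: worse on price (67 vs 37).
No option is at least as good as D1 on every objective and strictly better on one.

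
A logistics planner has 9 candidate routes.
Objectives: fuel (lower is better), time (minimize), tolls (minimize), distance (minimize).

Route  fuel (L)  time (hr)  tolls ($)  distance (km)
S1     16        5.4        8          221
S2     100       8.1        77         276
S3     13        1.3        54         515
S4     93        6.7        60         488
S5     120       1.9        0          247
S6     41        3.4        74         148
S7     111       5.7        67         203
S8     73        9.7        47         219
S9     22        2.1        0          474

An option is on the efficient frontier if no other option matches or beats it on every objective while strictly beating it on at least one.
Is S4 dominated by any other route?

Yes

S1 vs S4: fuel 16≤93, time 5.4≤6.7, tolls 8≤60, distance 221≤488 — S1 is at least as good on every objective and strictly better on at least one, so S1 dominates S4.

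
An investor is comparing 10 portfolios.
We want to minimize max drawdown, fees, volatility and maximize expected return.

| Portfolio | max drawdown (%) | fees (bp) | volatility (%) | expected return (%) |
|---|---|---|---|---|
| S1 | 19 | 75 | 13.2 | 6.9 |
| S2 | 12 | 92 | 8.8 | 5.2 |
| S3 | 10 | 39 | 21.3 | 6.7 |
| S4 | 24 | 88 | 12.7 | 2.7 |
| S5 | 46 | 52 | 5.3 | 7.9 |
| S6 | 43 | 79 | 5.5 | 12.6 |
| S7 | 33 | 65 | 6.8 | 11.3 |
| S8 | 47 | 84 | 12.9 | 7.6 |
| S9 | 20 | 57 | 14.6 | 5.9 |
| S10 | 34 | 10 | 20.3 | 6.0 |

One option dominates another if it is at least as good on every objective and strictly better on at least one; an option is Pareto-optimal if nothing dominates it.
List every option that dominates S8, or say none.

S5, S6, S7

S5: max drawdown 46≤47, fees 52≤84, volatility 5.3≤12.9, expected return 7.9≥7.6 — dominates S8.
S6: max drawdown 43≤47, fees 79≤84, volatility 5.5≤12.9, expected return 12.6≥7.6 — dominates S8.
S7: max drawdown 33≤47, fees 65≤84, volatility 6.8≤12.9, expected return 11.3≥7.6 — dominates S8.
Others (S1, S2, S3, S4, S9, S10) are each worse than S8 on at least one objective.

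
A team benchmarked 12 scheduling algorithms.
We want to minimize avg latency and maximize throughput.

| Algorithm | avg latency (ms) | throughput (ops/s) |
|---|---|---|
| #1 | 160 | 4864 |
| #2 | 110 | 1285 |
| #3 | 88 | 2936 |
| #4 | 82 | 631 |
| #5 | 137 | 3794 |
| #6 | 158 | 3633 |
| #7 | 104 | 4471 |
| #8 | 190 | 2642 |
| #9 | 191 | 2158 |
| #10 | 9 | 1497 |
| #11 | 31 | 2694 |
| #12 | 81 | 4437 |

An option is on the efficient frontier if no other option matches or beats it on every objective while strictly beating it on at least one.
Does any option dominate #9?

#1 vs #9: avg latency 160≤191, throughput 4864≥2158 — #1 is at least as good on every objective and strictly better on at least one, so #1 dominates #9.

Yes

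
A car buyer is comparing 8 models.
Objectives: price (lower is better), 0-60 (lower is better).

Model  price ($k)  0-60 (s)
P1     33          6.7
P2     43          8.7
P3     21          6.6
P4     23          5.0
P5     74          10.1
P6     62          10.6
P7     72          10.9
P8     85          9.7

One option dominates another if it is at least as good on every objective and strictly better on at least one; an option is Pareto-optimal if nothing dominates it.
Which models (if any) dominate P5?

P1, P2, P3, P4

P1: price 33≤74, 0-60 6.7≤10.1 — dominates P5.
P2: price 43≤74, 0-60 8.7≤10.1 — dominates P5.
P3: price 21≤74, 0-60 6.6≤10.1 — dominates P5.
P4: price 23≤74, 0-60 5.0≤10.1 — dominates P5.
Others (P6, P7, P8) are each worse than P5 on at least one objective.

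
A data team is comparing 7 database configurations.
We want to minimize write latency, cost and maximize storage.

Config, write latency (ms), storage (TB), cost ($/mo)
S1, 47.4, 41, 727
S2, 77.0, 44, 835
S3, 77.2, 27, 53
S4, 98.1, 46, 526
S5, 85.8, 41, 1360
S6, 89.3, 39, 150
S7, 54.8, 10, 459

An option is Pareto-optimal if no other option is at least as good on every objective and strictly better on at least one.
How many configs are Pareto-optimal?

6

S1: not dominated (best write latency).
S2: not dominated.
S3: not dominated (best cost).
S4: not dominated (best storage).
S5: dominated by S1 (write latency 47.4≤85.8, storage 41≥41, cost 727≤1360).
S6: not dominated.
S7: not dominated.
Pareto-optimal: S1, S2, S3, S4, S6, S7 → 6.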